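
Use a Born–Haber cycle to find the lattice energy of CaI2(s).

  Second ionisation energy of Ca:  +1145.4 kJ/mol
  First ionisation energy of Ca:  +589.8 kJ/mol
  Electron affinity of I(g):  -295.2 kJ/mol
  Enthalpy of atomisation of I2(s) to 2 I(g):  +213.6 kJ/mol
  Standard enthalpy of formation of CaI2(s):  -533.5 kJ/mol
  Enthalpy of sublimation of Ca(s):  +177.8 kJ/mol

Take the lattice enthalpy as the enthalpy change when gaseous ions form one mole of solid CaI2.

U = -2069.7 kJ/mol

ΔHf° = 1·ΔHsub + 1·(ΣIE) + 1·D(I2) + 2·EA + U
-533.5 = 1·(+177.8) + 1·(+1735.2) + 1·(+213.6) + 2·(-295.2) + U
U = -533.5 − (+1536.2) = -2069.7 kJ/mol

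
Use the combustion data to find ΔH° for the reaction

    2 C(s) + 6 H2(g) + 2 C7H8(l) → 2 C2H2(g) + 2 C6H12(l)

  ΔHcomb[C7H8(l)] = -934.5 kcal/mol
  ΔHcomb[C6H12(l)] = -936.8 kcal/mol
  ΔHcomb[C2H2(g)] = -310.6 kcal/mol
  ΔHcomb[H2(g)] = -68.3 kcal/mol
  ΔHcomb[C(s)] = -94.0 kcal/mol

ΔH° = 28.0 kcal/mol

Using ΔH = Σ nΔHc°(reactants) − Σ nΔHc°(products):
= [2·(-94.0) + 6·(-68.3) + 2·(-934.5)] − [2·(-310.6) + 2·(-936.8)]
= 28.0 kcal/mol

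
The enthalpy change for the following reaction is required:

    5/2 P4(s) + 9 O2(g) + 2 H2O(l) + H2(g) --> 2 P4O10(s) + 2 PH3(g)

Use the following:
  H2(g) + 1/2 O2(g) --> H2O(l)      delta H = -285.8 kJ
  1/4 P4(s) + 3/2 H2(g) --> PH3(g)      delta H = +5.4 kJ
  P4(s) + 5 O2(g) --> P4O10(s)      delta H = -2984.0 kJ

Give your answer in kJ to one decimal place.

equation 1 reversed and × 2 (reverse to put H2O(l) on the reactant side; scale by 2 for the 2 H2O(l)): (-2)·(-285.8) = +571.6 kJ
equation 2 × 2 (scale by 2 for the 2 PH3(g)): (2)·(+5.4) = +10.8 kJ
equation 3 × 2 (×2 to match 2 P4O10(s) in the target): (2)·(-2984.0) = -5968.0 kJ
delta H = (+571.6) + (+10.8) + (-5968.0) = -5385.6 kJ

delta H = -5385.6 kJ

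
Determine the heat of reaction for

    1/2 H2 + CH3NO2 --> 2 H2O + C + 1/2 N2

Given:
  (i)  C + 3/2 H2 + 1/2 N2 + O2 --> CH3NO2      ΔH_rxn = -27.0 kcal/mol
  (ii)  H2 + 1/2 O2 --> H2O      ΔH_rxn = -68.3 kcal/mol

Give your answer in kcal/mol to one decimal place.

ΔH_rxn = -109.6 kcal/mol

(i) reversed: +27.0 kcal/mol
(ii) × 2: (2)·(-68.3) = -136.6 kcal/mol
ΔH_rxn = (-1)·(-27.0) + (2)·(-68.3) = -109.6 kcal/mol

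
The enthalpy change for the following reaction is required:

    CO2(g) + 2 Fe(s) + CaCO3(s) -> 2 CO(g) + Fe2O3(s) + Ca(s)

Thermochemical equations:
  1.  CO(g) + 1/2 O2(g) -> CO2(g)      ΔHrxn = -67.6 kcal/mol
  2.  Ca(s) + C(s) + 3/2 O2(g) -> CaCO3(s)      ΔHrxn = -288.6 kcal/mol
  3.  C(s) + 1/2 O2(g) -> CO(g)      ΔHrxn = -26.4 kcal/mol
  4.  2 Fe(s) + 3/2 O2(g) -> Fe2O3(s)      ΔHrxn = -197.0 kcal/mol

eq. 1 reversed (CO2(g) must end up as a reactant): +67.6 kcal/mol
eq. 2 reversed (reverse to put CaCO3(s) on the reactant side): +288.6 kcal/mol
eq. 3 as written: -26.4 kcal/mol
eq. 4 as written (Fe2O3(s) already on the product side): -197.0 kcal/mol
Combining the equations, ΔHrxn = (-1)·(-67.6) + (-1)·(-288.6) + (1)·(-26.4) + (1)·(-197.0) = 132.8 kcal/mol

ΔHrxn = 132.8 kcal/mol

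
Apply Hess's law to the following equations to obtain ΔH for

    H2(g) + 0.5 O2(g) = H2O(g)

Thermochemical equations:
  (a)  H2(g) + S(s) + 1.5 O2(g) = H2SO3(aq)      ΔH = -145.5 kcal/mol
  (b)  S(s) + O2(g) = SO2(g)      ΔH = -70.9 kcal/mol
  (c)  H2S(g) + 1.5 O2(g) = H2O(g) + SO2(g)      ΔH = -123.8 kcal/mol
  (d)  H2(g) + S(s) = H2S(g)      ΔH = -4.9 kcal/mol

ΔH = -57.8 kcal/mol

(a): not needed.
(b) reversed: +70.9 kcal/mol
(c) as written: -123.8 kcal/mol
(d) as written: -4.9 kcal/mol
ΔH = (-1)·(-70.9) + (1)·(-123.8) + (1)·(-4.9) = -57.8 kcal/mol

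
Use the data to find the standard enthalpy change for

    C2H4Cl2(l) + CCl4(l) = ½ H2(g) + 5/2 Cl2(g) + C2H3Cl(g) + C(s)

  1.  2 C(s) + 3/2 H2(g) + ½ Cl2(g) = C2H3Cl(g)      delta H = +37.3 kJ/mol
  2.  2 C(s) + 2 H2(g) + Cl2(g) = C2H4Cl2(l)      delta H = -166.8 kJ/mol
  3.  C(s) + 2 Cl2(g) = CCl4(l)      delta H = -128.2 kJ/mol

eq. 1 as written (C2H3Cl(g) already on the product side): +37.3 kJ/mol
eq. 2 reversed (C2H4Cl2(l) must end up as a reactant): +166.8 kJ/mol
eq. 3 reversed (CCl4(l) must end up as a reactant): +128.2 kJ/mol
By Hess's law, delta H = (+37.3) + (+166.8) + (+128.2) = 332.3 kJ/mol

delta H = 332.3 kJ/mol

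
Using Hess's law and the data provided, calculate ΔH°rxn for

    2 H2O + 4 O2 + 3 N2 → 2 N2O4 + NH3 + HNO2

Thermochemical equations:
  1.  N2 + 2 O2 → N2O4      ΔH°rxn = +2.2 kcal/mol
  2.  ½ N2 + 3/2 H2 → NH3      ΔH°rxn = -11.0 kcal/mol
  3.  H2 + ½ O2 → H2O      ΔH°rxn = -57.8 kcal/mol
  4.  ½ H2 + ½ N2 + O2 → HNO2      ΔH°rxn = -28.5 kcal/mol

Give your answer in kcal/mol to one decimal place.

eq. 1 × 2 (×2 to match 2 N2O4 in the target): (2)·(+2.2) = +4.4 kcal/mol
eq. 2 as written (NH3 already on the product side): -11.0 kcal/mol
eq. 3 reversed and × 2 (reverse to put H2O on the reactant side; ×2 to match 2 H2O in the target): (-2)·(-57.8) = +115.6 kcal/mol
eq. 4 as written (HNO2 already on the product side): -28.5 kcal/mol
ΔH°rxn = (+4.4) + (-11.0) + (+115.6) + (-28.5) = 80.5 kcal/mol

ΔH°rxn = 80.5 kcal/mol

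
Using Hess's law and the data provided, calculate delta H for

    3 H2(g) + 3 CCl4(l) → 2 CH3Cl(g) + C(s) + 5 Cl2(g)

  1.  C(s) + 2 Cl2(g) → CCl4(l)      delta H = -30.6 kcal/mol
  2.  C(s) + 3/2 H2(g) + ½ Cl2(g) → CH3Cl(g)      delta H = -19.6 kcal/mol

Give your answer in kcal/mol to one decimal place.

delta H = 52.6 kcal/mol

eq. 1 reversed and × 3 (CCl4(l) must end up as a reactant; ×3 to match 3 CCl4(l) in the target): (-3)·(-30.6) = +91.8 kcal/mol
eq. 2 × 2 (×2 to match 2 CH3Cl(g) in the target): (2)·(-19.6) = -39.2 kcal/mol
Summing the manipulated equations, delta H = (-3)·(-30.6) + (2)·(-19.6) = 52.6 kcal/mol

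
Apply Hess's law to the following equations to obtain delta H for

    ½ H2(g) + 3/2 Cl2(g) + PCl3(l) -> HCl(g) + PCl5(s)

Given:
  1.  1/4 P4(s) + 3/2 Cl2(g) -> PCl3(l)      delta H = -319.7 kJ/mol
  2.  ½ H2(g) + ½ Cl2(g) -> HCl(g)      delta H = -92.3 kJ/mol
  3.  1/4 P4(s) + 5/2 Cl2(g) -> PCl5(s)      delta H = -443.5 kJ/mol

eq. 1 reversed (PCl3(l) must end up as a reactant): +319.7 kJ/mol
eq. 2 as written (HCl(g) already on the product side): -92.3 kJ/mol
eq. 3 as written (PCl5(s) already on the product side): -443.5 kJ/mol
delta H = (+319.7) + (-92.3) + (-443.5) = -216.1 kJ/mol

delta H = -216.1 kJ/mol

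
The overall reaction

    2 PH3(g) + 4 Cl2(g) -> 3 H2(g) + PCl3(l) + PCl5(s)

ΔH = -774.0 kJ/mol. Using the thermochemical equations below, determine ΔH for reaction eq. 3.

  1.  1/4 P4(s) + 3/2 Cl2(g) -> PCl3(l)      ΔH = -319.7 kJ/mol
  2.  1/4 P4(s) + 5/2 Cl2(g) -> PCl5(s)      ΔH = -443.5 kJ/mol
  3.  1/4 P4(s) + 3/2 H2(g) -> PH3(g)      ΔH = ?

eq. 1 as written (PCl3(l) already on the product side): -319.7 kJ/mol
eq. 2 as written (PCl5(s) already on the product side): -443.5 kJ/mol
eq. 3 reversed and × 2 (reverse to put PH3(g) on the reactant side; ×2 to match 2 PH3(g) in the target): contributes −2·x
-774.0 = (-319.7) + (-443.5) − 2·x
x = (-774.0 − (-763.2)) / (-2) = 5.4 kJ/mol

ΔH = 5.4 kJ/mol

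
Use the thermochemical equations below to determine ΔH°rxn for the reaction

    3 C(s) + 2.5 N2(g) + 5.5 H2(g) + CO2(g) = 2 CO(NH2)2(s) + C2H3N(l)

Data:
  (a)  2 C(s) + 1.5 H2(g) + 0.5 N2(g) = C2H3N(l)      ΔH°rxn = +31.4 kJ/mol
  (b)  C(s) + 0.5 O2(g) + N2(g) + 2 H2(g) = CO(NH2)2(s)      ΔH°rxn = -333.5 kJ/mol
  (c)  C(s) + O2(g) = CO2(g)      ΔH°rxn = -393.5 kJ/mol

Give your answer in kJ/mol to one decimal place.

ΔH°rxn = -242.1 kJ/mol

(a) as written (C2H3N(l) already on the product side): +31.4 kJ/mol
(b) × 2 (scale by 2 for the 2 CO(NH2)2(s)): (2)·(-333.5) = -667.0 kJ/mol
(c) reversed (CO2(g) must end up as a reactant): +393.5 kJ/mol
Summing the manipulated equations, ΔH°rxn = (+31.4) + (-667.0) + (+393.5) = -242.1 kJ/mol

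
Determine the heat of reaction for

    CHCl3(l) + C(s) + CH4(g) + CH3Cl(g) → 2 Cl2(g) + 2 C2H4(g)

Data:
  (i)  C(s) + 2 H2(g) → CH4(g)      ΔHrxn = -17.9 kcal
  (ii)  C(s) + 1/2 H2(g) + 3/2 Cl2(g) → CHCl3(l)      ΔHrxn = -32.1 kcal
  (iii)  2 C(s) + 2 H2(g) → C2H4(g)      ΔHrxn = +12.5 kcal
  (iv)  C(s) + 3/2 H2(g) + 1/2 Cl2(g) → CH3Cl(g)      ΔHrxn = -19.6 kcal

ΔHrxn = 94.6 kcal

(i) reversed (CH4(g) must end up as a reactant): +17.9 kcal
(ii) reversed (CHCl3(l) must end up as a reactant): +32.1 kcal
(iii) × 2 (scale by 2 for the 2 C2H4(g)): (2)·(+12.5) = +25.0 kcal
(iv) reversed (reverse to put CH3Cl(g) on the reactant side): +19.6 kcal
ΔHrxn = (+17.9) + (+32.1) + (+25.0) + (+19.6) = 94.6 kcal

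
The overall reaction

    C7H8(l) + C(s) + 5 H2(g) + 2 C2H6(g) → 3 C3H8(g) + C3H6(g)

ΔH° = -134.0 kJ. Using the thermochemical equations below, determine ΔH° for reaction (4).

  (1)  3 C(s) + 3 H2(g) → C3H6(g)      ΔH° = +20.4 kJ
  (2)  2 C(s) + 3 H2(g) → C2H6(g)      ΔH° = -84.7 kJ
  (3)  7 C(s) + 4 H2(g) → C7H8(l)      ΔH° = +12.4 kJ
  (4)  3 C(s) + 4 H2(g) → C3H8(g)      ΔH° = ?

ΔH° = -103.8 kJ

(1) as written: +20.4 kJ
(2) reversed and × 2: (-2)·(-84.7) = +169.4 kJ
(3) reversed: -12.4 kJ
(4) × 3: contributes 3·x
-134.0 = (+20.4) + (+169.4) + (-12.4) + 3·x
x = (-134.0 − (+177.4)) / (3) = -103.8 kJ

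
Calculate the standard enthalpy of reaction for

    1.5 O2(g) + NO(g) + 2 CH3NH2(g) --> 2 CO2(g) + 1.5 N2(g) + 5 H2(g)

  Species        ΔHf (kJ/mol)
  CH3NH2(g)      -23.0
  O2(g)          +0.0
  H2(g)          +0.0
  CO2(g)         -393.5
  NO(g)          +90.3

ΔHrxn = -831.3 kJ/mol

Products: 2·(-393.5) + 3/2·(+0.0) + 5·(+0.0) = -787.0
Reactants: 3/2·(+0.0) + 1·(+90.3) + 2·(-23.0) = +44.3
ΔHrxn = (-787.0) − (+44.3) = -831.3 kJ/mol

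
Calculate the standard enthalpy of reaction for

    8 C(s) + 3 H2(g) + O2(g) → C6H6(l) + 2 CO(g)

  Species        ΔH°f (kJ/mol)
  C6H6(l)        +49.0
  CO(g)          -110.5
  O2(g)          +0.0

Products: 1·(+49.0) + 2·(-110.5) = -172.0
Reactants: 8·(+0.0) + 3·(+0.0) + 1·(+0.0) = +0.0
ΔH_rxn = (-172.0) − (+0.0) = -172.0 kJ/mol

ΔH_rxn = -172.0 kJ/mol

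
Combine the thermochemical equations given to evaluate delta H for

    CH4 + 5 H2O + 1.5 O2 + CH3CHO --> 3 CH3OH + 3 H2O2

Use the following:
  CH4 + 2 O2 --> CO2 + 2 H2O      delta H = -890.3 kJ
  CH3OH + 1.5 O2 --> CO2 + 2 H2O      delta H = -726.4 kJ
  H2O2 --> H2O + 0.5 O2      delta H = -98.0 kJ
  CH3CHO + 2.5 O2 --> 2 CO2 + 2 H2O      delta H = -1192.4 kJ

delta H = 390.5 kJ

equation 1 as written (CH4 already on the reactant side): -890.3 kJ
equation 2 reversed and × 3 (reverse to put CH3OH on the product side; scale by 3 for the 3 CH3OH): (-3)·(-726.4) = +2179.2 kJ
equation 3 reversed and × 3 (H2O2 must end up as a product; scale by 3 for the 3 H2O2): (-3)·(-98.0) = +294.0 kJ
equation 4 as written (CH3CHO already on the reactant side): -1192.4 kJ
Summing the manipulated equations, delta H = (-890.3) + (+2179.2) + (+294.0) + (-1192.4) = 390.5 kJ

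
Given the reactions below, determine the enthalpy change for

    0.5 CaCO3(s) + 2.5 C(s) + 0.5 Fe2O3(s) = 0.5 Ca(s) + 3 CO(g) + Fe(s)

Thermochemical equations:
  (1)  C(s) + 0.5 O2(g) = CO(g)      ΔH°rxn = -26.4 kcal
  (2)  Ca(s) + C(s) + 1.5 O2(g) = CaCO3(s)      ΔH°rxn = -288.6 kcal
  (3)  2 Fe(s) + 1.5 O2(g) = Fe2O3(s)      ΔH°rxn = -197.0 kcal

ΔH°rxn = 163.6 kcal

(1) × 3: (3)·(-26.4) = -79.2 kcal
(2) reversed and × 1/2: (-1/2)·(-288.6) = +144.3 kcal
(3) reversed and × 1/2: (-1/2)·(-197.0) = +98.5 kcal
Since enthalpy is a state function, ΔH°rxn = (-79.2) + (+144.3) + (+98.5) = 163.6 kcal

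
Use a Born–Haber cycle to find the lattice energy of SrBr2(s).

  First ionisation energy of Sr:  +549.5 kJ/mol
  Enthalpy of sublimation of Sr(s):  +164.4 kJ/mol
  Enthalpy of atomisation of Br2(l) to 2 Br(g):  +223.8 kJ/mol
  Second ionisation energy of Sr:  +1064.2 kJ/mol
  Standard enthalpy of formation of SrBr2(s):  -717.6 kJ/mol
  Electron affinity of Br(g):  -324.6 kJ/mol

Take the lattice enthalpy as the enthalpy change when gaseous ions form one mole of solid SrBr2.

U = -2070.3 kJ/mol

ΔHf° = 1·ΔHsub + 1·(ΣIE) + 1·D(Br2) + 2·EA + U
-717.6 = 1·(+164.4) + 1·(+1613.7) + 1·(+223.8) + 2·(-324.6) + U
U = -717.6 − (+1352.7) = -2070.3 kJ/mol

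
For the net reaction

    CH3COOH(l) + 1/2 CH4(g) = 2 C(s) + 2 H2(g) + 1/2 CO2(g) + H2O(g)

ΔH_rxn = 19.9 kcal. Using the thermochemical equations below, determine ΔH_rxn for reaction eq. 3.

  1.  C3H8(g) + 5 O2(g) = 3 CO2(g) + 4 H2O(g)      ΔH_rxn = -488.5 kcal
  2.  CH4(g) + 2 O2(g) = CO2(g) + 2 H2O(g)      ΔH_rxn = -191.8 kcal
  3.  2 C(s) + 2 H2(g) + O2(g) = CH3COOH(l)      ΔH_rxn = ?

eq. 1: not needed.
eq. 2 × 1/2: (1/2)·(-191.8) = -95.9 kcal
eq. 3 reversed: contributes −x
+19.9 = (-95.9) − x
x = (+19.9 − (-95.9)) / (-1) = -115.8 kcal

ΔH_rxn = -115.8 kcal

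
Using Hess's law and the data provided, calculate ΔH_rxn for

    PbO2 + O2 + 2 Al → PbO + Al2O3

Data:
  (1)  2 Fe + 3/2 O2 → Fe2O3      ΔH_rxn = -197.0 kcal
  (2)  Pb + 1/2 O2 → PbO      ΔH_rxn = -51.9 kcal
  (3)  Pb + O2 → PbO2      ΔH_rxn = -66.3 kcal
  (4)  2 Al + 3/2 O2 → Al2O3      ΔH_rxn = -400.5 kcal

ΔH_rxn = -386.1 kcal

(1): not needed.
(2) as written: -51.9 kcal
(3) reversed: +66.3 kcal
(4) as written: -400.5 kcal
Since enthalpy is a state function, ΔH_rxn = (1)·(-51.9) + (-1)·(-66.3) + (1)·(-400.5) = -386.1 kcal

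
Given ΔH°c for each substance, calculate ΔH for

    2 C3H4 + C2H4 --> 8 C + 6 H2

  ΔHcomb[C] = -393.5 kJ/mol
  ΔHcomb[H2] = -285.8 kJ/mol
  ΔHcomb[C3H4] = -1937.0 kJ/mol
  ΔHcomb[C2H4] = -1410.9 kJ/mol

ΔH = -422.1 kJ/mol

With combustion enthalpies, reactants minus products:
= [2·(-1937.0) + 1·(-1410.9)] − [8·(-393.5) + 6·(-285.8)]
= -422.1 kJ/mol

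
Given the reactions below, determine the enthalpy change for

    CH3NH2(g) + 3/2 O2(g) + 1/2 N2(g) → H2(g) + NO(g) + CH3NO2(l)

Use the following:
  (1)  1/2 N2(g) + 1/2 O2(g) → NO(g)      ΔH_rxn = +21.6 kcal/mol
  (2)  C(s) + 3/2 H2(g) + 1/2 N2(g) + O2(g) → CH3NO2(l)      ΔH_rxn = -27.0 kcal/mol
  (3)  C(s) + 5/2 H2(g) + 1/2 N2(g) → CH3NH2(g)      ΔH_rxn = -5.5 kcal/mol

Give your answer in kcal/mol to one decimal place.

(1) as written: +21.6 kcal/mol
(2) as written: -27.0 kcal/mol
(3) reversed: +5.5 kcal/mol
ΔH_rxn = (+21.6) + (-27.0) + (+5.5) = 0.1 kcal/mol

ΔH_rxn = 0.1 kcal/mol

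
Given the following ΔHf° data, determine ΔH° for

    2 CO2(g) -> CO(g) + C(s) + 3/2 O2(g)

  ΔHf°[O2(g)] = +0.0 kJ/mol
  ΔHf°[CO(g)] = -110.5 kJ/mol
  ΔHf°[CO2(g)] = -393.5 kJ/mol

Products: 1·(-110.5) + 1·(+0.0) + 3/2·(+0.0) = -110.5
Reactants: 2·(-393.5) = -787.0
ΔH° = (-110.5) − (-787.0) = 676.5 kJ/mol

ΔH° = 676.5 kJ/mol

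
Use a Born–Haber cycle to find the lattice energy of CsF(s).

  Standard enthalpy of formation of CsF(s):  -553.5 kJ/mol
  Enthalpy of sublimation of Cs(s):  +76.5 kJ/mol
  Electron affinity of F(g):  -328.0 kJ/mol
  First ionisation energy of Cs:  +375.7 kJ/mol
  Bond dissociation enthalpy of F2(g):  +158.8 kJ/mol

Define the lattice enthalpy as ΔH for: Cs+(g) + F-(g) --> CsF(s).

ΔHf° = 1·ΔHsub + 1·(ΣIE) + 1/2·D(F2) + 1·EA + U
-553.5 = 1·(+76.5) + 1·(+375.7) + 1/2·(+158.8) + 1·(-328.0) + U
U = -553.5 − (+203.6) = -757.1 kJ/mol

U = -757.1 kJ/mol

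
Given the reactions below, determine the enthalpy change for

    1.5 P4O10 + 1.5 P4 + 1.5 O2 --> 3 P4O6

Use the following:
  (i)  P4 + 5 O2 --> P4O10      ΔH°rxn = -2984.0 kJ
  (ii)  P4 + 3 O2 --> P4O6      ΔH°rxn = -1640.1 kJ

(i) reversed and × 3/2: (-3/2)·(-2984.0) = +4476.0 kJ
(ii) × 3: (3)·(-1640.1) = -4920.3 kJ
By Hess's law, ΔH°rxn = (+4476.0) + (-4920.3) = -444.3 kJ

ΔH°rxn = -444.3 kJ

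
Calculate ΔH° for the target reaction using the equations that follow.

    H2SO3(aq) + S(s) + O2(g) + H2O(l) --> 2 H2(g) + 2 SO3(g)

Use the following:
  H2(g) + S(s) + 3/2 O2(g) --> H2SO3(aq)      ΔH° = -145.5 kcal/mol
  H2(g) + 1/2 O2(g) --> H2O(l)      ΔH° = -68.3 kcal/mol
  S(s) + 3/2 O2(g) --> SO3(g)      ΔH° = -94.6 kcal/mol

ΔH° = 24.6 kcal/mol

equation 1 reversed (H2SO3(aq) must end up as a reactant): +145.5 kcal/mol
equation 2 reversed (reverse to put H2O(l) on the reactant side): +68.3 kcal/mol
equation 3 × 2 (scale by 2 for the 2 SO3(g)): (2)·(-94.6) = -189.2 kcal/mol
Combining the equations, ΔH° = (+145.5) + (+68.3) + (-189.2) = 24.6 kcal/mol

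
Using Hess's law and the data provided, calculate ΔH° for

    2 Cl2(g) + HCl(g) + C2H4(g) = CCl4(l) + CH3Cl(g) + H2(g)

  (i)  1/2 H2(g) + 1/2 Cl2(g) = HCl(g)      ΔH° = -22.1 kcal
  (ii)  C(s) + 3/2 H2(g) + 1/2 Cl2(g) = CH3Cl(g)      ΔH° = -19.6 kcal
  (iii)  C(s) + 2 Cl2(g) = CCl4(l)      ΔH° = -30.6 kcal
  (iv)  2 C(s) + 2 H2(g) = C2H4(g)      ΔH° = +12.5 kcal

ΔH° = -40.6 kcal

(i) reversed: +22.1 kcal
(ii) as written: -19.6 kcal
(iii) as written: -30.6 kcal
(iv) reversed: -12.5 kcal
ΔH° = (-1)·(-22.1) + (1)·(-19.6) + (1)·(-30.6) + (-1)·(+12.5) = -40.6 kcal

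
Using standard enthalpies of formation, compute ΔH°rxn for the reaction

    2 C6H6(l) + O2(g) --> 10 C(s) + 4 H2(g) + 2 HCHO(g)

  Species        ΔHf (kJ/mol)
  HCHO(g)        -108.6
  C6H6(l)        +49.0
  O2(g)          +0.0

Products: 10·(+0.0) + 4·(+0.0) + 2·(-108.6) = -217.2
Reactants: 2·(+49.0) + 1·(+0.0) = +98.0
ΔH°rxn = (-217.2) − (+98.0) = -315.2 kJ/mol

ΔH°rxn = -315.2 kJ/mol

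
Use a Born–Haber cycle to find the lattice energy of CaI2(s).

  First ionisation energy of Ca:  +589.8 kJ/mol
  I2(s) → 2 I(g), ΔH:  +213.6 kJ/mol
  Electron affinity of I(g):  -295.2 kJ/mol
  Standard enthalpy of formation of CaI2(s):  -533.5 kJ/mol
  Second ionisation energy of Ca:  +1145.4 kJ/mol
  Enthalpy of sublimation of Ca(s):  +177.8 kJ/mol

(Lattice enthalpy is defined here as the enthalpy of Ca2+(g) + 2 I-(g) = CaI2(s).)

ΔHf° = 1·ΔHsub + 1·(ΣIE) + 1·D(I2) + 2·EA + U
-533.5 = 1·(+177.8) + 1·(+1735.2) + 1·(+213.6) + 2·(-295.2) + U
U = -533.5 − (+1536.2) = -2069.7 kJ/mol

U = -2069.7 kJ/mol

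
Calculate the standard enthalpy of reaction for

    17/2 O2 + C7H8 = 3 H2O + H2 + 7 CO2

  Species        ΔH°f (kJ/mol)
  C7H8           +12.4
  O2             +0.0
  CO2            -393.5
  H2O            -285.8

Products: 3·(-285.8) + 1·(+0.0) + 7·(-393.5) = -3611.9
Reactants: 17/2·(+0.0) + 1·(+12.4) = +12.4
ΔH_rxn = (-3611.9) − (+12.4) = -3624.3 kJ/mol

ΔH_rxn = -3624.3 kJ/mol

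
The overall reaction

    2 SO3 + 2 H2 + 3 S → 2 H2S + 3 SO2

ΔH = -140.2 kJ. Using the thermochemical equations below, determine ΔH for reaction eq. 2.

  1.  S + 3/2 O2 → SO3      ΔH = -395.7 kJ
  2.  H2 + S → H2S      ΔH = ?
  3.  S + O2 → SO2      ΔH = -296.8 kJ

ΔH = -20.6 kJ

eq. 1 reversed and × 2 (SO3 must end up as a reactant; scale by 2 for the 2 SO3): (-2)·(-395.7) = +791.4 kJ
eq. 2 × 2 (scale by 2 for the 2 H2S): contributes 2·x
eq. 3 × 3 (×3 to match 3 SO2 in the target): (3)·(-296.8) = -890.4 kJ
-140.2 = (+791.4) + (-890.4) + 2·x
x = (-140.2 − (-99.0)) / (2) = -20.6 kJ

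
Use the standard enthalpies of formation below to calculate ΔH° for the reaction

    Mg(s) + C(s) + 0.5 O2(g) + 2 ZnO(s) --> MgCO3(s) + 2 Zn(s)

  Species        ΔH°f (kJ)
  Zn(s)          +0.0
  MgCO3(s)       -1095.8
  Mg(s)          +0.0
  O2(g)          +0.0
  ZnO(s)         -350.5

Products: 1·(-1095.8) + 2·(+0.0) = -1095.8
Reactants: 1·(+0.0) + 1·(+0.0) + 1/2·(+0.0) + 2·(-350.5) = -701.0
ΔH° = (-1095.8) − (-701.0) = -394.8 kJ

ΔH° = -394.8 kJ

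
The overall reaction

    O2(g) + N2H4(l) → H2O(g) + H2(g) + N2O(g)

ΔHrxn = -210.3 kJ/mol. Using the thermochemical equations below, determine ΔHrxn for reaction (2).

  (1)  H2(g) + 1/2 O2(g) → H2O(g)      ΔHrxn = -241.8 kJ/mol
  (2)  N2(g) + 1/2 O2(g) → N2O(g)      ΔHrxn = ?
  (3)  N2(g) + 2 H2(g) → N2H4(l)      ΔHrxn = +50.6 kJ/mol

ΔHrxn = 82.1 kJ/mol

(1) as written (H2O(g) already on the product side): -241.8 kJ/mol
(2) as written (N2O(g) already on the product side): contributes x
(3) reversed (reverse to put N2H4(l) on the reactant side): -50.6 kJ/mol
-210.3 = (-241.8) + (-50.6) + x
x = (-210.3 − (-292.4)) / (1) = 82.1 kJ/mol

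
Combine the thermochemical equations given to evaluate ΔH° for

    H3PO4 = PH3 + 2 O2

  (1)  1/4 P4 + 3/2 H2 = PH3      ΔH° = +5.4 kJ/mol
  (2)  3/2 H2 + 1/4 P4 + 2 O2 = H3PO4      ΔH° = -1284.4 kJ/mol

ΔH° = 1289.8 kJ/mol

(1) as written: +5.4 kJ/mol
(2) reversed: +1284.4 kJ/mol
Combining the equations, ΔH° = (1)·(+5.4) + (-1)·(-1284.4) = 1289.8 kJ/mol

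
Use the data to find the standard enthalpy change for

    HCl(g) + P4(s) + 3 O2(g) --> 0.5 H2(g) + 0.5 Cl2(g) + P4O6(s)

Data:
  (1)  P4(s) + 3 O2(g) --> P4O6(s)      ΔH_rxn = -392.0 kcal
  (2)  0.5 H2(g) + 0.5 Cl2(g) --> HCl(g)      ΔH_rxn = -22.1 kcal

ΔH_rxn = -369.9 kcal

(1) as written (P4O6(s) already on the product side): -392.0 kcal
(2) reversed (reverse to put HCl(g) on the reactant side): +22.1 kcal
Summing the manipulated equations, ΔH_rxn = (-392.0) + (+22.1) = -369.9 kcal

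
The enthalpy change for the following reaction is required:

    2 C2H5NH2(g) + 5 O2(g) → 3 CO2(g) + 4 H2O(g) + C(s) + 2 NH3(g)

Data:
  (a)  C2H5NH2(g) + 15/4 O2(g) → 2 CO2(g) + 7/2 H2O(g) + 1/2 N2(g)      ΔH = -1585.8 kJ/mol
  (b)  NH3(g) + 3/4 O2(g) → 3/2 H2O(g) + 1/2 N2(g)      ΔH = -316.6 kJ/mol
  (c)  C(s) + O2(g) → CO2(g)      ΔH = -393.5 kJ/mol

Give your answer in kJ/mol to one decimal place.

(a) × 2: (2)·(-1585.8) = -3171.6 kJ/mol
(b) reversed and × 2: (-2)·(-316.6) = +633.2 kJ/mol
(c) reversed: +393.5 kJ/mol
Summing the manipulated equations, ΔH = (-3171.6) + (+633.2) + (+393.5) = -2144.9 kJ/mol

ΔH = -2144.9 kJ/mol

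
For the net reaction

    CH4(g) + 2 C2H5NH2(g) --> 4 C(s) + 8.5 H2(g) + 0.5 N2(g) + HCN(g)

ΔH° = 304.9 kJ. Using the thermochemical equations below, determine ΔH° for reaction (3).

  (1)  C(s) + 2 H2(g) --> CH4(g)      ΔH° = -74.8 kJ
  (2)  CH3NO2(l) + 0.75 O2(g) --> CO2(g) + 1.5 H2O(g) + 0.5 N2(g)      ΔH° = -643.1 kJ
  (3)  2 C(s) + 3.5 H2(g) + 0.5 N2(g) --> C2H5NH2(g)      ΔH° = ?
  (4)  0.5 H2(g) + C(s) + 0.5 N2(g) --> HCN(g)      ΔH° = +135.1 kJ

ΔH° = -47.5 kJ

(1) reversed: +74.8 kJ
(2): not needed.
(3) reversed and × 2: contributes −2·x
(4) as written: +135.1 kJ
+304.9 = (+74.8) + (+135.1) − 2·x
x = (+304.9 − (+209.9)) / (-2) = -47.5 kJ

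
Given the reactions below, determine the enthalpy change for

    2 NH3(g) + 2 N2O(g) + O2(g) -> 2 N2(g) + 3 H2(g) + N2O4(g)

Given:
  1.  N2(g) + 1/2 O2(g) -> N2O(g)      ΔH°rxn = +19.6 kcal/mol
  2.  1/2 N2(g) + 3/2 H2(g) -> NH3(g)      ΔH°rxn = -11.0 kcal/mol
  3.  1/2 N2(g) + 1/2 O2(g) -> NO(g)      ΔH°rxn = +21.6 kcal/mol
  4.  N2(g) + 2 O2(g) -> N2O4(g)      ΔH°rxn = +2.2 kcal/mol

eq. 1 reversed and × 2: (-2)·(+19.6) = -39.2 kcal/mol
eq. 2 reversed and × 2: (-2)·(-11.0) = +22.0 kcal/mol
eq. 3: not needed.
eq. 4 as written: +2.2 kcal/mol
ΔH°rxn = (-39.2) + (+22.0) + (+2.2) = -15.0 kcal/mol

ΔH°rxn = -15.0 kcal/mol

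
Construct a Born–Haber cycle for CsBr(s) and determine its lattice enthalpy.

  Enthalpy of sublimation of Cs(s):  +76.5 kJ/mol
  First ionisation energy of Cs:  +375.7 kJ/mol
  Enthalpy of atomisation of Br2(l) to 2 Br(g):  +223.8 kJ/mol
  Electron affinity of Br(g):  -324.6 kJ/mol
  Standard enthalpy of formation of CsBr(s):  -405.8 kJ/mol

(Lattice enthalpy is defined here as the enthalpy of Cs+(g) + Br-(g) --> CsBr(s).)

ΔHf° = 1·ΔHsub + 1·(ΣIE) + 1/2·D(Br2) + 1·EA + U
-405.8 = 1·(+76.5) + 1·(+375.7) + 1/2·(+223.8) + 1·(-324.6) + U
U = -405.8 − (+239.5) = -645.3 kJ/mol

U = -645.3 kJ/mol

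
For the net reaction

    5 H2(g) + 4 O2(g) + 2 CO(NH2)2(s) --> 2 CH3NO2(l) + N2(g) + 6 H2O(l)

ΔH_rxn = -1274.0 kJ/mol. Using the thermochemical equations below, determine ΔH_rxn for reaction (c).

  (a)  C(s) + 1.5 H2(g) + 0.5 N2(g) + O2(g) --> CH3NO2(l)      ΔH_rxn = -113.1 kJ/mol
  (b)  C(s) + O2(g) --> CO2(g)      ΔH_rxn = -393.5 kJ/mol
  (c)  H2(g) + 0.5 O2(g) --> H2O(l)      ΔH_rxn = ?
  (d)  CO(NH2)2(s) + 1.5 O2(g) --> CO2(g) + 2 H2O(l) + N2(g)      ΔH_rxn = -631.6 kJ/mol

ΔH_rxn = -285.8 kJ/mol

(a) × 2: (2)·(-113.1) = -226.2 kJ/mol
(b) reversed and × 2: (-2)·(-393.5) = +787.0 kJ/mol
(c) × 2: contributes 2·x
(d) × 2: (2)·(-631.6) = -1263.2 kJ/mol
-1274.0 = (-226.2) + (+787.0) + (-1263.2) + 2·x
x = (-1274.0 − (-702.4)) / (2) = -285.8 kJ/mol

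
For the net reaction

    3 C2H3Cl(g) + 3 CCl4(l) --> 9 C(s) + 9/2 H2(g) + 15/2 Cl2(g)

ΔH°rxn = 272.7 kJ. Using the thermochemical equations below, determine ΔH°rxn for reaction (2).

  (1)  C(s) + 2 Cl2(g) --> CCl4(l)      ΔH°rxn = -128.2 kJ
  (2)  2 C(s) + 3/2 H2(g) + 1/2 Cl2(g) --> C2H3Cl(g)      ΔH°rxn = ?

(1) reversed and × 3: (-3)·(-128.2) = +384.6 kJ
(2) reversed and × 3: contributes −3·x
+272.7 = (+384.6) − 3·x
x = (+272.7 − (+384.6)) / (-3) = 37.3 kJ

ΔH°rxn = 37.3 kJ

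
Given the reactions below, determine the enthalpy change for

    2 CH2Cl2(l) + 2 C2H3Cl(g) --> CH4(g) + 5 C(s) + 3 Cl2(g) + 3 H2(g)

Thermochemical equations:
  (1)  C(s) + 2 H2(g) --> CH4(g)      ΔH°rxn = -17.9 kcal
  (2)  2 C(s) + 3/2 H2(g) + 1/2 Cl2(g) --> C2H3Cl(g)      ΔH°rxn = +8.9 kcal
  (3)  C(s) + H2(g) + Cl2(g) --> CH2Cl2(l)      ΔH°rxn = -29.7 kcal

ΔH°rxn = 23.7 kcal

(1) as written (CH4(g) already on the product side): -17.9 kcal
(2) reversed and × 2 (C2H3Cl(g) must end up as a reactant; scale by 2 for the 2 C2H3Cl(g)): (-2)·(+8.9) = -17.8 kcal
(3) reversed and × 2 (reverse to put CH2Cl2(l) on the reactant side; ×2 to match 2 CH2Cl2(l) in the target): (-2)·(-29.7) = +59.4 kcal
Summing the manipulated equations, ΔH°rxn = (-17.9) + (-17.8) + (+59.4) = 23.7 kcal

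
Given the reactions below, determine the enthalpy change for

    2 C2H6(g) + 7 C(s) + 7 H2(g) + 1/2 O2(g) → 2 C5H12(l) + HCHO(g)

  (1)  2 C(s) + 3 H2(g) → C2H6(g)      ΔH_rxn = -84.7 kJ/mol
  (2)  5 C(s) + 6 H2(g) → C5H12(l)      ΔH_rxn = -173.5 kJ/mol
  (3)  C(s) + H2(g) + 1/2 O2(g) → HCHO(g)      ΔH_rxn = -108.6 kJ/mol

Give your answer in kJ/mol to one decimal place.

(1) reversed and × 2 (C2H6(g) must end up as a reactant; ×2 to match 2 C2H6(g) in the target): (-2)·(-84.7) = +169.4 kJ/mol
(2) × 2 (×2 to match 2 C5H12(l) in the target): (2)·(-173.5) = -347.0 kJ/mol
(3) as written (HCHO(g) already on the product side): -108.6 kJ/mol
By Hess's law, ΔH_rxn = (+169.4) + (-347.0) + (-108.6) = -286.2 kJ/mol

ΔH_rxn = -286.2 kJ/mol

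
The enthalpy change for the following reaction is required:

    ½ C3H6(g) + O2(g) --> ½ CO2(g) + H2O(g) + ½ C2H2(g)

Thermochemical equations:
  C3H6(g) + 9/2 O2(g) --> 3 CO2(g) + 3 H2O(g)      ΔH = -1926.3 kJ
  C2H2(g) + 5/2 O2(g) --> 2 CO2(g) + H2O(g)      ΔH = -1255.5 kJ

ΔH = -335.4 kJ

equation 1 × 1/2: (1/2)·(-1926.3) = -963.15 kJ
equation 2 reversed and × 1/2: (-1/2)·(-1255.5) = +627.75 kJ
By Hess's law, ΔH = (-963.15) + (+627.75) = -335.4 kJ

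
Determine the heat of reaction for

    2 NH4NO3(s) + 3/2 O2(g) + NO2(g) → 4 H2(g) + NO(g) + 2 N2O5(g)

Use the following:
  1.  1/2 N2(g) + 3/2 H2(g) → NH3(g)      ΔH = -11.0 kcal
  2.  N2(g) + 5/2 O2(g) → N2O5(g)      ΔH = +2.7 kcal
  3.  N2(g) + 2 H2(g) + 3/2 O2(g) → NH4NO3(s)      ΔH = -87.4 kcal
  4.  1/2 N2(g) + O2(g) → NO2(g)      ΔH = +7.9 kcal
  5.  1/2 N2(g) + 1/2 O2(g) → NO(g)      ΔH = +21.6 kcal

eq. 1: not needed (NH3(g) appears nowhere else).
eq. 2 × 2 (×2 to match 2 N2O5(g) in the target): (2)·(+2.7) = +5.4 kcal
eq. 3 reversed and × 2 (reverse to put NH4NO3(s) on the reactant side; ×2 to match 2 NH4NO3(s) in the target): (-2)·(-87.4) = +174.8 kcal
eq. 4 reversed (reverse to put NO2(g) on the reactant side): -7.9 kcal
eq. 5 as written (NO(g) already on the product side): +21.6 kcal
By Hess's law, ΔH = (2)·(+2.7) + (-2)·(-87.4) + (-1)·(+7.9) + (1)·(+21.6) = 193.9 kcal

ΔH = 193.9 kcal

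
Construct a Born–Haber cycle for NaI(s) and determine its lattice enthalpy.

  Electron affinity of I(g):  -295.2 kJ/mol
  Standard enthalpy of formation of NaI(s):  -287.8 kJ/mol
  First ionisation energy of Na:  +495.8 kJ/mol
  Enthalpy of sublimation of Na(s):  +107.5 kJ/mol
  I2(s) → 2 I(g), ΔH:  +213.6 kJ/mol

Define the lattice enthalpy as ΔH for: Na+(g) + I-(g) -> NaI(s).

U = -702.7 kJ/mol

ΔHf° = 1·ΔHsub + 1·(ΣIE) + 1/2·D(I2) + 1·EA + U
-287.8 = 1·(+107.5) + 1·(+495.8) + 1/2·(+213.6) + 1·(-295.2) + U
U = -287.8 − (+414.9) = -702.7 kJ/mol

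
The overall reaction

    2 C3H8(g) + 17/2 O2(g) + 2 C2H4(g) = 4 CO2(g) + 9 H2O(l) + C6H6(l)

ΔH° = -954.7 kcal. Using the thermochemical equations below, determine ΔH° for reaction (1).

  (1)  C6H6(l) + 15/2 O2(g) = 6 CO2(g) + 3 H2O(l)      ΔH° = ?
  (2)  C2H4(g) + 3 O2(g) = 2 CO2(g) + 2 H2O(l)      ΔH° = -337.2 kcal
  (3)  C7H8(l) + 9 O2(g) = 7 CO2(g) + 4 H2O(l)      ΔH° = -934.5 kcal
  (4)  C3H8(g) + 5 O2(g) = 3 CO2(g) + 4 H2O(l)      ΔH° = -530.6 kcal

(1) reversed (C6H6(l) must end up as a product): contributes −x
(2) × 2 (×2 to match 2 C2H4(g) in the target): (2)·(-337.2) = -674.4 kcal
(3): not needed (C7H8(l) appears nowhere else).
(4) × 2 (scale by 2 for the 2 C3H8(g)): (2)·(-530.6) = -1061.2 kcal
-954.7 = (-674.4) + (-1061.2) − x
x = (-954.7 − (-1735.6)) / (-1) = -780.9 kcal

ΔH° = -780.9 kcal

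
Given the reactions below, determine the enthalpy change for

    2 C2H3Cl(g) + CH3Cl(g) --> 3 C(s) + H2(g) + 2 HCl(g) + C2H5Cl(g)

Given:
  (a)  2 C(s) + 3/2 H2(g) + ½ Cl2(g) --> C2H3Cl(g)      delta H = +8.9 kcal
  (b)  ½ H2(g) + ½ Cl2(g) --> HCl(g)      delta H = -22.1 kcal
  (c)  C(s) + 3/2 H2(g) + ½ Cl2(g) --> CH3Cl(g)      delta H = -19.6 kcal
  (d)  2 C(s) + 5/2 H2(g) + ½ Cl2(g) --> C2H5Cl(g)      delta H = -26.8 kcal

delta H = -69.2 kcal

(a) reversed and × 2 (C2H3Cl(g) must end up as a reactant; ×2 to match 2 C2H3Cl(g) in the target): (-2)·(+8.9) = -17.8 kcal
(b) × 2 (scale by 2 for the 2 HCl(g)): (2)·(-22.1) = -44.2 kcal
(c) reversed (reverse to put CH3Cl(g) on the reactant side): +19.6 kcal
(d) as written (C2H5Cl(g) already on the product side): -26.8 kcal
By Hess's law, delta H = (-17.8) + (-44.2) + (+19.6) + (-26.8) = -69.2 kcal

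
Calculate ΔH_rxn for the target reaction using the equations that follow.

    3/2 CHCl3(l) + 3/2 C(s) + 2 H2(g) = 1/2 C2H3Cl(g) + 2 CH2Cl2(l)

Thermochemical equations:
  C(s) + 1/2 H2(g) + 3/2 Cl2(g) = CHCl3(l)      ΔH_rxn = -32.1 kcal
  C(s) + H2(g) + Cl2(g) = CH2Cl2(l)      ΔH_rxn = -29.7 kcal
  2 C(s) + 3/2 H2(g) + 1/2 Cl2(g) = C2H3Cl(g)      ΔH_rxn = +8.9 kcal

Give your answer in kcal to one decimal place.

equation 1 reversed and × 3/2 (CHCl3(l) must end up as a reactant; ×3/2 to match 3/2 CHCl3(l) in the target): (-3/2)·(-32.1) = +48.15 kcal
equation 2 × 2 (×2 to match 2 CH2Cl2(l) in the target): (2)·(-29.7) = -59.4 kcal
equation 3 × 1/2 (scale by 1/2 for the 1/2 C2H3Cl(g)): (1/2)·(+8.9) = +4.45 kcal
By Hess's law, ΔH_rxn = (-3/2)·(-32.1) + (2)·(-29.7) + (1/2)·(+8.9) = -6.8 kcal

ΔH_rxn = -6.8 kcal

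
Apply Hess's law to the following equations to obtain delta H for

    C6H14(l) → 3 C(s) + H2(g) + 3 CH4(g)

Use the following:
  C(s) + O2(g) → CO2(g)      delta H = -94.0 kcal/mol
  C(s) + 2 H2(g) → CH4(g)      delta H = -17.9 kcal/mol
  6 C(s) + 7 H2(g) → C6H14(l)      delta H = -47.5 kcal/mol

delta H = -6.2 kcal/mol

equation 1: not needed (CO2(g) appears nowhere else).
equation 2 × 3 (×3 to match 3 CH4(g) in the target): (3)·(-17.9) = -53.7 kcal/mol
equation 3 reversed (reverse to put C6H14(l) on the reactant side): +47.5 kcal/mol
delta H = (-53.7) + (+47.5) = -6.2 kcal/mol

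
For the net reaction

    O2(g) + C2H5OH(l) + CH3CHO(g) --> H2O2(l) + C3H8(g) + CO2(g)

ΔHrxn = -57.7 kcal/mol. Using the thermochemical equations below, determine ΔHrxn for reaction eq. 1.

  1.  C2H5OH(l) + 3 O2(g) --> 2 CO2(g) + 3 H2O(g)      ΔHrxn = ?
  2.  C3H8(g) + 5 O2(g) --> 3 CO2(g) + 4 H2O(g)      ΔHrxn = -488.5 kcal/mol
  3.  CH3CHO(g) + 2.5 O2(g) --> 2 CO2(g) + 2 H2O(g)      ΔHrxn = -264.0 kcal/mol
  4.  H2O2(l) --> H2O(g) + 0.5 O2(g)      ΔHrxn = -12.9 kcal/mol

ΔHrxn = -295.1 kcal/mol

eq. 1 as written: contributes x
eq. 2 reversed: +488.5 kcal/mol
eq. 3 as written: -264.0 kcal/mol
eq. 4 reversed: +12.9 kcal/mol
-57.7 = (+488.5) + (-264.0) + (+12.9) + x
x = (-57.7 − (+237.4)) / (1) = -295.1 kcal/mol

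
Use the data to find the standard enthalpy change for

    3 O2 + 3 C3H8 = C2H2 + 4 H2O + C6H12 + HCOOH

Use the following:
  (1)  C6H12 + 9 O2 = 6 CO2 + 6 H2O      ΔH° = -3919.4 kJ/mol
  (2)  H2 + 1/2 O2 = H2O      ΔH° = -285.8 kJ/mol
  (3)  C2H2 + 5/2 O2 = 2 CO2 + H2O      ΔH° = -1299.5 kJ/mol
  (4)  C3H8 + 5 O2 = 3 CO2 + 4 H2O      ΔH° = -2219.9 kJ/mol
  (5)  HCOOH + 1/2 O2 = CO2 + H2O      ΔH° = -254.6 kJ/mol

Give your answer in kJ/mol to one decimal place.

ΔH° = -1186.2 kJ/mol

(1) reversed (reverse to put C6H12 on the product side): +3919.4 kJ/mol
(2): not needed (H2 appears nowhere else).
(3) reversed (reverse to put C2H2 on the product side): +1299.5 kJ/mol
(4) × 3 (scale by 3 for the 3 C3H8): (3)·(-2219.9) = -6659.7 kJ/mol
(5) reversed (HCOOH must end up as a product): +254.6 kJ/mol
Since enthalpy is a state function, ΔH° = (+3919.4) + (+1299.5) + (-6659.7) + (+254.6) = -1186.2 kJ/mol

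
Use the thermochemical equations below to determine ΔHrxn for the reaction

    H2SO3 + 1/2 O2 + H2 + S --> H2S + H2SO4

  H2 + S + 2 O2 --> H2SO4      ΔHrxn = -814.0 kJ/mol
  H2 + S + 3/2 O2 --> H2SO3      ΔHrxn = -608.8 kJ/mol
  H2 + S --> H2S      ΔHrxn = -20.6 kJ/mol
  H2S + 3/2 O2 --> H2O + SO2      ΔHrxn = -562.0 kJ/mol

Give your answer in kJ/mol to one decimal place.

ΔHrxn = -225.8 kJ/mol

equation 1 as written: -814.0 kJ/mol
equation 2 reversed: +608.8 kJ/mol
equation 3 as written: -20.6 kJ/mol
equation 4: not needed.
By Hess's law, ΔHrxn = (-814.0) + (+608.8) + (-20.6) = -225.8 kJ/mol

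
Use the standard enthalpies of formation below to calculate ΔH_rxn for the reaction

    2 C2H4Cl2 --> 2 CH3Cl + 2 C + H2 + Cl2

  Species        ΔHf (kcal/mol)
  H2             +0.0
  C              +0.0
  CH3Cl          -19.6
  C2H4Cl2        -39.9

Products: 2·(-19.6) + 2·(+0.0) + 1·(+0.0) + 1·(+0.0) = -39.2
Reactants: 2·(-39.9) = -79.8
ΔH_rxn = (-39.2) − (-79.8) = 40.6 kcal/mol

ΔH_rxn = 40.6 kcal/mol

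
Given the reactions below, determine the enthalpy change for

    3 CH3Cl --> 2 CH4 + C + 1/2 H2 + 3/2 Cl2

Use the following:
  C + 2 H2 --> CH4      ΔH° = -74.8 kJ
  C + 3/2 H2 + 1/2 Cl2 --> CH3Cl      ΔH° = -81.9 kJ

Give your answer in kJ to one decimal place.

ΔH° = 96.1 kJ

equation 1 × 2: (2)·(-74.8) = -149.6 kJ
equation 2 reversed and × 3: (-3)·(-81.9) = +245.7 kJ
Since enthalpy is a state function, ΔH° = (-149.6) + (+245.7) = 96.1 kJ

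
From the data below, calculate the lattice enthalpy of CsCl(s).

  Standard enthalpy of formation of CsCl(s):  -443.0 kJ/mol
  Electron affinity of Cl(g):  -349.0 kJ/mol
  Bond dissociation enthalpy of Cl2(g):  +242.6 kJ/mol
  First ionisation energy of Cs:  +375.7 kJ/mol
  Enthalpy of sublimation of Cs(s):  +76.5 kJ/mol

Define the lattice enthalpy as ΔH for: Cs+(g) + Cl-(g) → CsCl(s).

ΔHf° = 1·ΔHsub + 1·(ΣIE) + 1/2·D(Cl2) + 1·EA + U
-443.0 = 1·(+76.5) + 1·(+375.7) + 1/2·(+242.6) + 1·(-349.0) + U
U = -443.0 − (+224.5) = -667.5 kJ/mol

U = -667.5 kJ/mol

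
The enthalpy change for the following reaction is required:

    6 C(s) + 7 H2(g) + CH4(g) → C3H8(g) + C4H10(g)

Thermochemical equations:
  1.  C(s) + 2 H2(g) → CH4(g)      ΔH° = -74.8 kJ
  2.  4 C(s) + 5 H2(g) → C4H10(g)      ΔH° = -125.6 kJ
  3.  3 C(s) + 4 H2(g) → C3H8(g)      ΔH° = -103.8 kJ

eq. 1 reversed (CH4(g) must end up as a reactant): +74.8 kJ
eq. 2 as written (C4H10(g) already on the product side): -125.6 kJ
eq. 3 as written (C3H8(g) already on the product side): -103.8 kJ
Summing the manipulated equations, ΔH° = (-1)·(-74.8) + (1)·(-125.6) + (1)·(-103.8) = -154.6 kJ

ΔH° = -154.6 kJ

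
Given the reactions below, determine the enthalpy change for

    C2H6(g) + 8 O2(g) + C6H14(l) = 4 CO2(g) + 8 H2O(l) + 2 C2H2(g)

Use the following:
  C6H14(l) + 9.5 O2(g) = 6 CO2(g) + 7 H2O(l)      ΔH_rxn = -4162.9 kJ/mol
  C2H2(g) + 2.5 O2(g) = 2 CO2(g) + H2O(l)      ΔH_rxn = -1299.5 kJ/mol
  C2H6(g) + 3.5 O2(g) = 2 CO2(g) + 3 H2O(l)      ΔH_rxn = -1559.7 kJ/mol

equation 1 as written: -4162.9 kJ/mol
equation 2 reversed and × 2: (-2)·(-1299.5) = +2599.0 kJ/mol
equation 3 as written: -1559.7 kJ/mol
ΔH_rxn = (1)·(-4162.9) + (-2)·(-1299.5) + (1)·(-1559.7) = -3123.6 kJ/mol

ΔH_rxn = -3123.6 kJ/mol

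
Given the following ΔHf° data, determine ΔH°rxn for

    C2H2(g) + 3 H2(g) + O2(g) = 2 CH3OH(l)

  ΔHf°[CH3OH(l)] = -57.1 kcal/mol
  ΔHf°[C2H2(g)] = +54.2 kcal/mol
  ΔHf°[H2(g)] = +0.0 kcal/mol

ΔH°rxn = -168.4 kcal/mol

Products: 2·(-57.1) = -114.2
Reactants: 1·(+54.2) + 3·(+0.0) + 1·(+0.0) = +54.2
ΔH°rxn = (-114.2) − (+54.2) = -168.4 kcal/mol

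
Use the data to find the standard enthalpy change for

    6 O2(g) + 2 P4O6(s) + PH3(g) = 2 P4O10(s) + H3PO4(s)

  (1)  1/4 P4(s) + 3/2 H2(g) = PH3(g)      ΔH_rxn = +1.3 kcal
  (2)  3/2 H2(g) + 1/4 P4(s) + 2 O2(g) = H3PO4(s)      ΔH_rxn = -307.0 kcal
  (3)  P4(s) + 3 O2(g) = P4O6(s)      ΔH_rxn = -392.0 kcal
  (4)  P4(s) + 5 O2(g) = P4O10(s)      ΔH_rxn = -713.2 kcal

(1) reversed (reverse to put PH3(g) on the reactant side): -1.3 kcal
(2) as written (H3PO4(s) already on the product side): -307.0 kcal
(3) reversed and × 2 (P4O6(s) must end up as a reactant; ×2 to match 2 P4O6(s) in the target): (-2)·(-392.0) = +784.0 kcal
(4) × 2 (×2 to match 2 P4O10(s) in the target): (2)·(-713.2) = -1426.4 kcal
Combining the equations, ΔH_rxn = (-1)·(+1.3) + (1)·(-307.0) + (-2)·(-392.0) + (2)·(-713.2) = -950.7 kcal

ΔH_rxn = -950.7 kcal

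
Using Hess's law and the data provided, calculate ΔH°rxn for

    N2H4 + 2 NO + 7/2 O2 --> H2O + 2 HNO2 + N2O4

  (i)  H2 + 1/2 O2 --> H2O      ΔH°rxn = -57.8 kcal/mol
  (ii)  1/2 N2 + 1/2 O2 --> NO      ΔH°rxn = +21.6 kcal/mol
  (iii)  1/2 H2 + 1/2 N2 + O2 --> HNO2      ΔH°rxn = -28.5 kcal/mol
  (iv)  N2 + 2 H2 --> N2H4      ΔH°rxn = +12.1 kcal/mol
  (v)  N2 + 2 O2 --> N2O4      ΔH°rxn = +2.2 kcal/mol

(i) as written: -57.8 kcal/mol
(ii) reversed and × 2: (-2)·(+21.6) = -43.2 kcal/mol
(iii) × 2: (2)·(-28.5) = -57.0 kcal/mol
(iv) reversed: -12.1 kcal/mol
(v) as written: +2.2 kcal/mol
ΔH°rxn = (1)·(-57.8) + (-2)·(+21.6) + (2)·(-28.5) + (-1)·(+12.1) + (1)·(+2.2) = -167.9 kcal/mol

ΔH°rxn = -167.9 kcal/mol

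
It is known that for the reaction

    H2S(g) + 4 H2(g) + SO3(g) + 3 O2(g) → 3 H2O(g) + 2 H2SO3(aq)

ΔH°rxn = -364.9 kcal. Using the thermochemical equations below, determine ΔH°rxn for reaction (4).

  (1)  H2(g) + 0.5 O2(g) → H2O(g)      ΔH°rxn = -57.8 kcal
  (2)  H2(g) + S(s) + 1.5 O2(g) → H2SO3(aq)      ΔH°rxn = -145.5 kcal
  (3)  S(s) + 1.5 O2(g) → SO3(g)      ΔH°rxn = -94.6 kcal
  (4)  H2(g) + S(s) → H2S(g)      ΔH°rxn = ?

ΔH°rxn = -4.9 kcal

(1) × 3: (3)·(-57.8) = -173.4 kcal
(2) × 2: (2)·(-145.5) = -291.0 kcal
(3) reversed: +94.6 kcal
(4) reversed: contributes −x
-364.9 = (-173.4) + (-291.0) + (+94.6) − x
x = (-364.9 − (-369.8)) / (-1) = -4.9 kcal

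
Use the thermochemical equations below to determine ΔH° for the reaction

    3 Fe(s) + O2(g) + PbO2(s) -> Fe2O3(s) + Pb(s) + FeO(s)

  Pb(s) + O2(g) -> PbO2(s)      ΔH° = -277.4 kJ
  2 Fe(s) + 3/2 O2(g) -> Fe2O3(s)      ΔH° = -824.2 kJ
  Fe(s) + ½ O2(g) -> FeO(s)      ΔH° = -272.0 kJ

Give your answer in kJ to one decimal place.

ΔH° = -818.8 kJ

equation 1 reversed (PbO2(s) must end up as a reactant): +277.4 kJ
equation 2 as written (Fe2O3(s) already on the product side): -824.2 kJ
equation 3 as written (FeO(s) already on the product side): -272.0 kJ
ΔH° = (+277.4) + (-824.2) + (-272.0) = -818.8 kJ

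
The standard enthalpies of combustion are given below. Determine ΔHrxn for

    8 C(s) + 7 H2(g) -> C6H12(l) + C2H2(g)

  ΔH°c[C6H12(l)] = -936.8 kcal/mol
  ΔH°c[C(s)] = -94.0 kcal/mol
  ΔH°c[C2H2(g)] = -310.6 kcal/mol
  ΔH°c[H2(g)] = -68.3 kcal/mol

With combustion enthalpies, reactants minus products:
= [8·(-94.0) + 7·(-68.3)] − [1·(-936.8) + 1·(-310.6)]
= 17.3 kcal/mol

ΔHrxn = 17.3 kcal/mol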